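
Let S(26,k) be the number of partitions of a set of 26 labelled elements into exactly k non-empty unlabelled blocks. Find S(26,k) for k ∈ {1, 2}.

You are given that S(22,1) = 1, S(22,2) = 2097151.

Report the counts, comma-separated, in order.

1, 33554431

row 23: T[23][1]=1·1+0=1  T[23][2]=2·2097151+1=4194303
row 24: T[24][1]=1·1+0=1  T[24][2]=2·4194303+1=8388607
row 25: T[25][1]=1·1+0=1  T[25][2]=2·8388607+1=16777215
row 26: T[26][1]=1·1+0=1  T[26][2]=2·16777215+1=33554431
Read S(26,1) = 1, S(26,2) = 33554431.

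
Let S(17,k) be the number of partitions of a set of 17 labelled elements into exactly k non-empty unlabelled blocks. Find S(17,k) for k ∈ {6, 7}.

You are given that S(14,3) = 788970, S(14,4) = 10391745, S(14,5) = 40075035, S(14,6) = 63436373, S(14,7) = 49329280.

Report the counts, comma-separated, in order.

17505749898, 25708104786

[15] T[15,4]:4*10391745+788970=42355950 · T[15,5]:5*40075035+10391745=210766920 · T[15,6]:6*63436373+40075035=420693273 · T[15,7]:7*49329280+63436373=408741333
[16] T[16,5]:5*210766920+42355950=1096190550 · T[16,6]:6*420693273+210766920=2734926558 · T[16,7]:7*408741333+420693273=3281882604
[17] T[17,6]:6*2734926558+1096190550=17505749898 · T[17,7]:7*3281882604+2734926558=25708104786
Read S(17,6) = 17505749898, S(17,7) = 25708104786.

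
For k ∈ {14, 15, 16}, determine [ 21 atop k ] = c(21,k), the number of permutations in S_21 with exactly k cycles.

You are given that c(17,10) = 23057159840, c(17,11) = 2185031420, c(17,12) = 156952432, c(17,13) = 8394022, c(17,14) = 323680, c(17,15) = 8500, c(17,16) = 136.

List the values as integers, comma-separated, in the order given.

row 18: T[18][11]=17·2185031420+23057159840=60202693980  T[18][12]=17·156952432+2185031420=4853222764  T[18][13]=17·8394022+156952432=299650806  T[18][14]=17·323680+8394022=13896582  T[18][15]=17·8500+323680=468180  T[18][16]=17·136+8500=10812
row 19: T[19][12]=18·4853222764+60202693980=147560703732  T[19][13]=18·299650806+4853222764=10246937272  T[19][14]=18·13896582+299650806=549789282  T[19][15]=18·468180+13896582=22323822  T[19][16]=18·10812+468180=662796
row 20: T[20][13]=19·10246937272+147560703732=342252511900  T[20][14]=19·549789282+10246937272=20692933630  T[20][15]=19·22323822+549789282=973941900  T[20][16]=19·662796+22323822=34916946
row 21: T[21][14]=20·20692933630+342252511900=756111184500  T[21][15]=20·973941900+20692933630=40171771630  T[21][16]=20·34916946+973941900=1672280820
Read c(21,14) = 756111184500, c(21,15) = 40171771630, c(21,16) = 1672280820.

756111184500, 40171771630, 1672280820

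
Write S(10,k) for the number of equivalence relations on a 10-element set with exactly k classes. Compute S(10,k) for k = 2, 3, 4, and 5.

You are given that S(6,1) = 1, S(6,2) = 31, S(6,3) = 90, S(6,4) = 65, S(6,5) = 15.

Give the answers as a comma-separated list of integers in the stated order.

511, 9330, 34105, 42525

@7  (7,1):1·1+0→1, (7,2):31·2+1→63, (7,3):90·3+31→301, (7,4):65·4+90→350, (7,5):15·5+65→140
@8  (8,1):1·1+0→1, (8,2):63·2+1→127, (8,3):301·3+63→966, (8,4):350·4+301→1701, (8,5):140·5+350→1050
@9  (9,1):1·1+0→1, (9,2):127·2+1→255, (9,3):966·3+127→3025, (9,4):1701·4+966→7770, (9,5):1050·5+1701→6951
@10  (10,2):255·2+1→511, (10,3):3025·3+255→9330, (10,4):7770·4+3025→34105, (10,5):6951·5+7770→42525
Read S(10,2) = 511, S(10,3) = 9330, S(10,4) = 34105, S(10,5) = 42525.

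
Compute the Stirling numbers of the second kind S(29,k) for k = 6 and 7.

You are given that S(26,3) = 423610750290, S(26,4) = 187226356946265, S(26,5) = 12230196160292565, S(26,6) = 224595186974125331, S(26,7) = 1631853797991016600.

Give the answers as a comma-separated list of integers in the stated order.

49628317055962639176, 588469772213874823272

r27: T_27,4=4×187226356946265+423610750290=749329038535350; T_27,5=5×12230196160292565+187226356946265=61338207158409090; T_27,6=6×224595186974125331+12230196160292565=1359801318005044551; T_27,7=7×1631853797991016600+224595186974125331=11647571772911241531
r28: T_28,5=5×61338207158409090+749329038535350=307440364830580800; T_28,6=6×1359801318005044551+61338207158409090=8220146115188676396; T_28,7=7×11647571772911241531+1359801318005044551=82892803728383735268
r29: T_29,6=6×8220146115188676396+307440364830580800=49628317055962639176; T_29,7=7×82892803728383735268+8220146115188676396=588469772213874823272
Read S(29,6) = 49628317055962639176, S(29,7) = 588469772213874823272.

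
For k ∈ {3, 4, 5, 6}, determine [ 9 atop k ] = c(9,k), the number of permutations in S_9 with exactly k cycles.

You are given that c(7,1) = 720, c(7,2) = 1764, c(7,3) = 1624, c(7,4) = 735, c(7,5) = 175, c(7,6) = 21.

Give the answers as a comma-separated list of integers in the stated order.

118124, 67284, 22449, 4536

row 8: T[8][2]=7·1764+720=13068  T[8][3]=7·1624+1764=13132  T[8][4]=7·735+1624=6769  T[8][5]=7·175+735=1960  T[8][6]=7·21+175=322
row 9: T[9][3]=8·13132+13068=118124  T[9][4]=8·6769+13132=67284  T[9][5]=8·1960+6769=22449  T[9][6]=8·322+1960=4536
Read c(9,3) = 118124, c(9,4) = 67284, c(9,5) = 22449, c(9,6) = 4536.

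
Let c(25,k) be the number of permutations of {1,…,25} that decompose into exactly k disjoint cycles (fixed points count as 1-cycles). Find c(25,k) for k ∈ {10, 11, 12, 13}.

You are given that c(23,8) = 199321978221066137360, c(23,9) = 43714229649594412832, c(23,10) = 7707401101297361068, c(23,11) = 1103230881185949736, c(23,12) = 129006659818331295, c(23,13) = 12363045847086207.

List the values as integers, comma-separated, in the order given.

r24: T_24,9=23×43714229649594412832+199321978221066137360=1204749260161737632496; T_24,10=23×7707401101297361068+43714229649594412832=220984454979433717396; T_24,11=23×1103230881185949736+7707401101297361068=33081711368574204996; T_24,12=23×129006659818331295+1103230881185949736=4070384057007569521; T_24,13=23×12363045847086207+129006659818331295=413356714301314056
r25: T_25,10=24×220984454979433717396+1204749260161737632496=6508376179668146850000; T_25,11=24×33081711368574204996+220984454979433717396=1014945527825214637300; T_25,12=24×4070384057007569521+33081711368574204996=130770928736755873500; T_25,13=24×413356714301314056+4070384057007569521=13990945200239106865
Read c(25,10) = 6508376179668146850000, c(25,11) = 1014945527825214637300, c(25,12) = 130770928736755873500, c(25,13) = 13990945200239106865.

6508376179668146850000, 1014945527825214637300, 130770928736755873500, 13990945200239106865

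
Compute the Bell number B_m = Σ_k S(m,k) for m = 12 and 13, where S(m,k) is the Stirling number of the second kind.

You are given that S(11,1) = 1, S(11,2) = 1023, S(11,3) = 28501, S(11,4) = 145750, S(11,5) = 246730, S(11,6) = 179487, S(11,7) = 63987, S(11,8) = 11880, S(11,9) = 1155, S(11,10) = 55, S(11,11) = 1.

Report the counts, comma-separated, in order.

4213597, 27644437

@12  (12,1):1·1+0→1, (12,2):1023·2+1→2047, (12,3):28501·3+1023→86526, (12,4):145750·4+28501→611501, (12,5):246730·5+145750→1379400, (12,6):179487·6+246730→1323652, (12,7):63987·7+179487→627396, (12,8):11880·8+63987→159027, (12,9):1155·9+11880→22275, (12,10):55·10+1155→1705, (12,11):1·11+55→66, (12,12):0·12+1→1
@13  (13,1):1·1+0→1, (13,2):2047·2+1→4095, (13,3):86526·3+2047→261625, (13,4):611501·4+86526→2532530, (13,5):1379400·5+611501→7508501, (13,6):1323652·6+1379400→9321312, (13,7):627396·7+1323652→5715424, (13,8):159027·8+627396→1899612, (13,9):22275·9+159027→359502, (13,10):1705·10+22275→39325, (13,11):66·11+1705→2431, (13,12):1·12+66→78, (13,13):0·13+1→1
B_12 = ΣS(12,k) = 1+2047+86526+611501+1379400+1323652+627396+159027+22275+1705+66+1 = 4213597
B_13 = ΣS(13,k) = 1+4095+261625+2532530+7508501+9321312+5715424+1899612+359502+39325+2431+78+1 = 27644437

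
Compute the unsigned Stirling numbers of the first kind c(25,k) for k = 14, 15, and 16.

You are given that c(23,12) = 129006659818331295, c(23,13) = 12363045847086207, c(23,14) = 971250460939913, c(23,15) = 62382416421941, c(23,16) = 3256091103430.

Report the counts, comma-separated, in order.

[24] T[24,13]:23*12363045847086207+129006659818331295=413356714301314056 · T[24,14]:23*971250460939913+12363045847086207=34701806448704206 · T[24,15]:23*62382416421941+971250460939913=2406046038644556 · T[24,16]:23*3256091103430+62382416421941=137272511800831
[25] T[25,14]:24*34701806448704206+413356714301314056=1246200069070215000 · T[25,15]:24*2406046038644556+34701806448704206=92446911376173550 · T[25,16]:24*137272511800831+2406046038644556=5700586321864500
Read c(25,14) = 1246200069070215000, c(25,15) = 92446911376173550, c(25,16) = 5700586321864500.

1246200069070215000, 92446911376173550, 5700586321864500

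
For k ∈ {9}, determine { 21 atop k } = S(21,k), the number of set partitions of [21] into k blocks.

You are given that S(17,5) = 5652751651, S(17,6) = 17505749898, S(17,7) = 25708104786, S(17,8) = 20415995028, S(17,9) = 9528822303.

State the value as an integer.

[18] T[18,6]:6*17505749898+5652751651=110687251039 · T[18,7]:7*25708104786+17505749898=197462483400 · T[18,8]:8*20415995028+25708104786=189036065010 · T[18,9]:9*9528822303+20415995028=106175395755
[19] T[19,7]:7*197462483400+110687251039=1492924634839 · T[19,8]:8*189036065010+197462483400=1709751003480 · T[19,9]:9*106175395755+189036065010=1144614626805
[20] T[20,8]:8*1709751003480+1492924634839=15170932662679 · T[20,9]:9*1144614626805+1709751003480=12011282644725
[21] T[21,9]:9*12011282644725+15170932662679=123272476465204
Read S(21,9) = 123272476465204.

123272476465204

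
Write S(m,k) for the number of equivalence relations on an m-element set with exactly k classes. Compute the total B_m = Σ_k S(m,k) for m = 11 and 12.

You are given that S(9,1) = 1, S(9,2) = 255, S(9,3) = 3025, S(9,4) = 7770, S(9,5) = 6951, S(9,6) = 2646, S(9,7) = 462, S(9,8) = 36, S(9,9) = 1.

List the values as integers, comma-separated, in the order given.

r10: T_10,1=1×1+0=1; T_10,2=2×255+1=511; T_10,3=3×3025+255=9330; T_10,4=4×7770+3025=34105; T_10,5=5×6951+7770=42525; T_10,6=6×2646+6951=22827; T_10,7=7×462+2646=5880; T_10,8=8×36+462=750; T_10,9=9×1+36=45; T_10,10=10×0+1=1
r11: T_11,1=1×1+0=1; T_11,2=2×511+1=1023; T_11,3=3×9330+511=28501; T_11,4=4×34105+9330=145750; T_11,5=5×42525+34105=246730; T_11,6=6×22827+42525=179487; T_11,7=7×5880+22827=63987; T_11,8=8×750+5880=11880; T_11,9=9×45+750=1155; T_11,10=10×1+45=55; T_11,11=11×0+1=1
r12: T_12,1=1×1+0=1; T_12,2=2×1023+1=2047; T_12,3=3×28501+1023=86526; T_12,4=4×145750+28501=611501; T_12,5=5×246730+145750=1379400; T_12,6=6×179487+246730=1323652; T_12,7=7×63987+179487=627396; T_12,8=8×11880+63987=159027; T_12,9=9×1155+11880=22275; T_12,10=10×55+1155=1705; T_12,11=11×1+55=66; T_12,12=12×0+1=1
B_11 = ΣS(11,k) = 1+1023+28501+145750+246730+179487+63987+11880+1155+55+1 = 678570
B_12 = ΣS(12,k) = 1+2047+86526+611501+1379400+1323652+627396+159027+22275+1705+66+1 = 4213597

678570, 4213597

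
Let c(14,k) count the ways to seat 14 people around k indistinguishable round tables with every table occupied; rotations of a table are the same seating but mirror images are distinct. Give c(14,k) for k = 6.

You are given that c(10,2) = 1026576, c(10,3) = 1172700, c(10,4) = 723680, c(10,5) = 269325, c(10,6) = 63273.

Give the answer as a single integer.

3336118786

row 11: T[11][3]=10·1172700+1026576=12753576  T[11][4]=10·723680+1172700=8409500  T[11][5]=10·269325+723680=3416930  T[11][6]=10·63273+269325=902055
row 12: T[12][4]=11·8409500+12753576=105258076  T[12][5]=11·3416930+8409500=45995730  T[12][6]=11·902055+3416930=13339535
row 13: T[13][5]=12·45995730+105258076=657206836  T[13][6]=12·13339535+45995730=206070150
row 14: T[14][6]=13·206070150+657206836=3336118786
Read c(14,6) = 3336118786.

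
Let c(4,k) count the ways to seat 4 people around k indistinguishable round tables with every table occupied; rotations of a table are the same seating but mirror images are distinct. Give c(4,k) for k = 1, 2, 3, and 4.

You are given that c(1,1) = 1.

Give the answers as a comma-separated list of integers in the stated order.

[2] T[2,1]:1*1+0=1 · T[2,2]:1*0+1=1
[3] T[3,1]:2*1+0=2 · T[3,2]:2*1+1=3 · T[3,3]:2*0+1=1
[4] T[4,1]:3*2+0=6 · T[4,2]:3*3+2=11 · T[4,3]:3*1+3=6 · T[4,4]:3*0+1=1
Read c(4,1) = 6, c(4,2) = 11, c(4,3) = 6, c(4,4) = 1.

6, 11, 6, 1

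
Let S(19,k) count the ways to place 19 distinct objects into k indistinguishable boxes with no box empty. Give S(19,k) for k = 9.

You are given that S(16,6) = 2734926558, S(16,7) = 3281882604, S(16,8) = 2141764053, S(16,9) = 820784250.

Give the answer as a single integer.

1144614626805

[17] T[17,7]:7*3281882604+2734926558=25708104786 · T[17,8]:8*2141764053+3281882604=20415995028 · T[17,9]:9*820784250+2141764053=9528822303
[18] T[18,8]:8*20415995028+25708104786=189036065010 · T[18,9]:9*9528822303+20415995028=106175395755
[19] T[19,9]:9*106175395755+189036065010=1144614626805
Read S(19,9) = 1144614626805.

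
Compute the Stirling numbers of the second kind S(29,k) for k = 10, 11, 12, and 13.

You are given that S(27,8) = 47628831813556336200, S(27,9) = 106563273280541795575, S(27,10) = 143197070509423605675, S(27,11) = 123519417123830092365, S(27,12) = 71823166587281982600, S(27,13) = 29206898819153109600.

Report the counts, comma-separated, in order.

16392038075086211019625, 18059551225961878690915, 13326679652926121224470, 6855064482242755179765

[28] T[28,9]:9*106563273280541795575+47628831813556336200=1006698291338432496375 · T[28,10]:10*143197070509423605675+106563273280541795575=1538533978374777852325 · T[28,11]:11*123519417123830092365+143197070509423605675=1501910658871554621690 · T[28,12]:12*71823166587281982600+123519417123830092365=985397416171213883565 · T[28,13]:13*29206898819153109600+71823166587281982600=451512851236272407400
[29] T[29,10]:10*1538533978374777852325+1006698291338432496375=16392038075086211019625 · T[29,11]:11*1501910658871554621690+1538533978374777852325=18059551225961878690915 · T[29,12]:12*985397416171213883565+1501910658871554621690=13326679652926121224470 · T[29,13]:13*451512851236272407400+985397416171213883565=6855064482242755179765
Read S(29,10) = 16392038075086211019625, S(29,11) = 18059551225961878690915, S(29,12) = 13326679652926121224470, S(29,13) = 6855064482242755179765.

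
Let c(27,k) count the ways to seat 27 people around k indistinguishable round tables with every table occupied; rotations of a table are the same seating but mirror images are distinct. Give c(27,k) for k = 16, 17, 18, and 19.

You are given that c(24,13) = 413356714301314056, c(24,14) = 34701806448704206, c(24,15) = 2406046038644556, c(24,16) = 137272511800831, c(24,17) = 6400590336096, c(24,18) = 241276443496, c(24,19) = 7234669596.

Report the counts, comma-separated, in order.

9666373658466991050, 572253155704900800, 28460103232088385, 1182329687817135

i=25: T(25,14)=413356714301314056+24·34701806448704206=1246200069070215000 | T(25,15)=34701806448704206+24·2406046038644556=92446911376173550 | T(25,16)=2406046038644556+24·137272511800831=5700586321864500 | T(25,17)=137272511800831+24·6400590336096=290886679867135 | T(25,18)=6400590336096+24·241276443496=12191224980000 | T(25,19)=241276443496+24·7234669596=414908513800
i=26: T(26,15)=1246200069070215000+25·92446911376173550=3557372853474553750 | T(26,16)=92446911376173550+25·5700586321864500=234961569422786050 | T(26,17)=5700586321864500+25·290886679867135=12972753318542875 | T(26,18)=290886679867135+25·12191224980000=595667304367135 | T(26,19)=12191224980000+25·414908513800=22563937825000
i=27: T(27,16)=3557372853474553750+26·234961569422786050=9666373658466991050 | T(27,17)=234961569422786050+26·12972753318542875=572253155704900800 | T(27,18)=12972753318542875+26·595667304367135=28460103232088385 | T(27,19)=595667304367135+26·22563937825000=1182329687817135
Read c(27,16) = 9666373658466991050, c(27,17) = 572253155704900800, c(27,18) = 28460103232088385, c(27,19) = 1182329687817135.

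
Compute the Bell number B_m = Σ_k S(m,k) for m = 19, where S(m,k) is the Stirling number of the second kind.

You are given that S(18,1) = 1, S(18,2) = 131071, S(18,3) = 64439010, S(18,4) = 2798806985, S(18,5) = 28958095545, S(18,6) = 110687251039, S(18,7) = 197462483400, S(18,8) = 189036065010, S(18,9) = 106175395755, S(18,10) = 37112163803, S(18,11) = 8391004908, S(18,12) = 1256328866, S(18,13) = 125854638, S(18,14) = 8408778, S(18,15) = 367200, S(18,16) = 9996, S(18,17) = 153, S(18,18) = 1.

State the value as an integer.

5832742205057

i=19: T(19,1)=0+1·1=1 | T(19,2)=1+2·131071=262143 | T(19,3)=131071+3·64439010=193448101 | T(19,4)=64439010+4·2798806985=11259666950 | T(19,5)=2798806985+5·28958095545=147589284710 | T(19,6)=28958095545+6·110687251039=693081601779 | T(19,7)=110687251039+7·197462483400=1492924634839 | T(19,8)=197462483400+8·189036065010=1709751003480 | T(19,9)=189036065010+9·106175395755=1144614626805 | T(19,10)=106175395755+10·37112163803=477297033785 | T(19,11)=37112163803+11·8391004908=129413217791 | T(19,12)=8391004908+12·1256328866=23466951300 | T(19,13)=1256328866+13·125854638=2892439160 | T(19,14)=125854638+14·8408778=243577530 | T(19,15)=8408778+15·367200=13916778 | T(19,16)=367200+16·9996=527136 | T(19,17)=9996+17·153=12597 | T(19,18)=153+18·1=171 | T(19,19)=1+19·0=1
B_19 = ΣS(19,k) = 1+262143+193448101+11259666950+147589284710+693081601779+1492924634839+1709751003480+1144614626805+477297033785+129413217791+23466951300+2892439160+243577530+13916778+527136+12597+171+1 = 5832742205057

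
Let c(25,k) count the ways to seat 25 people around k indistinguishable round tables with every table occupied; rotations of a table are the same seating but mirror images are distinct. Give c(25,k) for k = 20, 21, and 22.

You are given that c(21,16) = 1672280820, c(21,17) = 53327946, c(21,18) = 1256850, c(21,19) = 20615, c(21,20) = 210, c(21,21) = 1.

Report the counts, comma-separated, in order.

row 22: T[22][17]=21·53327946+1672280820=2792167686  T[22][18]=21·1256850+53327946=79721796  T[22][19]=21·20615+1256850=1689765  T[22][20]=21·210+20615=25025  T[22][21]=21·1+210=231  T[22][22]=21·0+1=1
row 23: T[23][18]=22·79721796+2792167686=4546047198  T[23][19]=22·1689765+79721796=116896626  T[23][20]=22·25025+1689765=2240315  T[23][21]=22·231+25025=30107  T[23][22]=22·1+231=253
row 24: T[24][19]=23·116896626+4546047198=7234669596  T[24][20]=23·2240315+116896626=168423871  T[24][21]=23·30107+2240315=2932776  T[24][22]=23·253+30107=35926
row 25: T[25][20]=24·168423871+7234669596=11276842500  T[25][21]=24·2932776+168423871=238810495  T[25][22]=24·35926+2932776=3795000
Read c(25,20) = 11276842500, c(25,21) = 238810495, c(25,22) = 3795000.

11276842500, 238810495, 3795000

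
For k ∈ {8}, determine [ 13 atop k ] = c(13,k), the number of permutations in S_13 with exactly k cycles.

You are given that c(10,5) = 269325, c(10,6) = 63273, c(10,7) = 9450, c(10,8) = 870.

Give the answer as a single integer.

[11] T[11,6]:10*63273+269325=902055 · T[11,7]:10*9450+63273=157773 · T[11,8]:10*870+9450=18150
[12] T[12,7]:11*157773+902055=2637558 · T[12,8]:11*18150+157773=357423
[13] T[13,8]:12*357423+2637558=6926634
Read c(13,8) = 6926634.

6926634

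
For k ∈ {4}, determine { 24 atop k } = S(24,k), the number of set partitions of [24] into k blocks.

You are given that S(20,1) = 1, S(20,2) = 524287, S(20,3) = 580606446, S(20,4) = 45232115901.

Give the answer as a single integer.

@21  (21,1):1·1+0→1, (21,2):524287·2+1→1048575, (21,3):580606446·3+524287→1742343625, (21,4):45232115901·4+580606446→181509070050
@22  (22,2):1048575·2+1→2097151, (22,3):1742343625·3+1048575→5228079450, (22,4):181509070050·4+1742343625→727778623825
@23  (23,3):5228079450·3+2097151→15686335501, (23,4):727778623825·4+5228079450→2916342574750
@24  (24,4):2916342574750·4+15686335501→11681056634501
Read S(24,4) = 11681056634501.

11681056634501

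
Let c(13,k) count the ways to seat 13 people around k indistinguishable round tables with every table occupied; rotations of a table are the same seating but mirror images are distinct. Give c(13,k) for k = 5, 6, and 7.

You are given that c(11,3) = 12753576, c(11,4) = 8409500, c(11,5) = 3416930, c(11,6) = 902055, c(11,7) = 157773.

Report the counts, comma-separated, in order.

657206836, 206070150, 44990231

i=12: T(12,4)=12753576+11·8409500=105258076 | T(12,5)=8409500+11·3416930=45995730 | T(12,6)=3416930+11·902055=13339535 | T(12,7)=902055+11·157773=2637558
i=13: T(13,5)=105258076+12·45995730=657206836 | T(13,6)=45995730+12·13339535=206070150 | T(13,7)=13339535+12·2637558=44990231
Read c(13,5) = 657206836, c(13,6) = 206070150, c(13,7) = 44990231.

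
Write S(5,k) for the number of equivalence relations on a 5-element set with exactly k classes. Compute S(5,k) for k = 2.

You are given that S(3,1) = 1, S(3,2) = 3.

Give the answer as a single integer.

[4] T[4,1]:1*1+0=1 · T[4,2]:2*3+1=7
[5] T[5,2]:2*7+1=15
Read S(5,2) = 15.

15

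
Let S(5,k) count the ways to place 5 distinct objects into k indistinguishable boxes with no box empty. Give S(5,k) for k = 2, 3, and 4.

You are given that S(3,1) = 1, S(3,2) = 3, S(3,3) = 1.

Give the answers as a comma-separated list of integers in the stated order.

15, 25, 10

r4: T_4,1=1×1+0=1; T_4,2=2×3+1=7; T_4,3=3×1+3=6; T_4,4=4×0+1=1
r5: T_5,2=2×7+1=15; T_5,3=3×6+7=25; T_5,4=4×1+6=10
Read S(5,2) = 15, S(5,3) = 25, S(5,4) = 10.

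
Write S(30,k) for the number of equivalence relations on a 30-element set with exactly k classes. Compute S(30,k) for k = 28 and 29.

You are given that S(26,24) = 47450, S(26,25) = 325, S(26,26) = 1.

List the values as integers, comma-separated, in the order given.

row 27: T[27][25]=25·325+47450=55575  T[27][26]=26·1+325=351  T[27][27]=27·0+1=1
row 28: T[28][26]=26·351+55575=64701  T[28][27]=27·1+351=378  T[28][28]=28·0+1=1
row 29: T[29][27]=27·378+64701=74907  T[29][28]=28·1+378=406  T[29][29]=29·0+1=1
row 30: T[30][28]=28·406+74907=86275  T[30][29]=29·1+406=435
Read S(30,28) = 86275, S(30,29) = 435.

86275, 435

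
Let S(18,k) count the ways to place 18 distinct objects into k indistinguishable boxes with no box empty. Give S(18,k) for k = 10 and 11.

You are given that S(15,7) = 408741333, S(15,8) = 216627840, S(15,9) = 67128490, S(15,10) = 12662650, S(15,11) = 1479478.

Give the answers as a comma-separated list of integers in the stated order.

r16: T_16,8=8×216627840+408741333=2141764053; T_16,9=9×67128490+216627840=820784250; T_16,10=10×12662650+67128490=193754990; T_16,11=11×1479478+12662650=28936908
r17: T_17,9=9×820784250+2141764053=9528822303; T_17,10=10×193754990+820784250=2758334150; T_17,11=11×28936908+193754990=512060978
r18: T_18,10=10×2758334150+9528822303=37112163803; T_18,11=11×512060978+2758334150=8391004908
Read S(18,10) = 37112163803, S(18,11) = 8391004908.

37112163803, 8391004908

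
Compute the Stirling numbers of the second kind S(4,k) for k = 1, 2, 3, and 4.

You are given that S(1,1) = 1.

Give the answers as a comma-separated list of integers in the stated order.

r2: T_2,1=1×1+0=1; T_2,2=2×0+1=1
r3: T_3,1=1×1+0=1; T_3,2=2×1+1=3; T_3,3=3×0+1=1
r4: T_4,1=1×1+0=1; T_4,2=2×3+1=7; T_4,3=3×1+3=6; T_4,4=4×0+1=1
Read S(4,1) = 1, S(4,2) = 7, S(4,3) = 6, S(4,4) = 1.

1, 7, 6, 1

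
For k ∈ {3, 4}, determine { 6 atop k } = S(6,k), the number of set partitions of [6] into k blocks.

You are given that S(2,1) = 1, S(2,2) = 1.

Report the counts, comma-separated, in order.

i=3: T(3,1)=0+1·1=1 | T(3,2)=1+2·1=3 | T(3,3)=1+3·0=1
i=4: T(4,1)=0+1·1=1 | T(4,2)=1+2·3=7 | T(4,3)=3+3·1=6 | T(4,4)=1+4·0=1
i=5: T(5,2)=1+2·7=15 | T(5,3)=7+3·6=25 | T(5,4)=6+4·1=10
i=6: T(6,3)=15+3·25=90 | T(6,4)=25+4·10=65
Read S(6,3) = 90, S(6,4) = 65.

90, 65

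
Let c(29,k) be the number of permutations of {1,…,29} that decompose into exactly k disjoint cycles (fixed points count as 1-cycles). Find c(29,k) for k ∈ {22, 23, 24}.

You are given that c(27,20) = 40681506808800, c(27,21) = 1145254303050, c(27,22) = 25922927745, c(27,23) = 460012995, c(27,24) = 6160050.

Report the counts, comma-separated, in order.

[28] T[28,21]:27*1145254303050+40681506808800=71603372991150 · T[28,22]:27*25922927745+1145254303050=1845173352165 · T[28,23]:27*460012995+25922927745=38343278610 · T[28,24]:27*6160050+460012995=626334345
[29] T[29,22]:28*1845173352165+71603372991150=123268226851770 · T[29,23]:28*38343278610+1845173352165=2918785153245 · T[29,24]:28*626334345+38343278610=55880640270
Read c(29,22) = 123268226851770, c(29,23) = 2918785153245, c(29,24) = 55880640270.

123268226851770, 2918785153245, 55880640270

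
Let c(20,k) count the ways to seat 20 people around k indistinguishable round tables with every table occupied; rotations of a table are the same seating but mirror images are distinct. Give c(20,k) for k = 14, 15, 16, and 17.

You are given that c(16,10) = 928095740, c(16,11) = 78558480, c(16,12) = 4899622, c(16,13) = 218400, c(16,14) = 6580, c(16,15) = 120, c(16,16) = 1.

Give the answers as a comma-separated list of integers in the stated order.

i=17: T(17,11)=928095740+16·78558480=2185031420 | T(17,12)=78558480+16·4899622=156952432 | T(17,13)=4899622+16·218400=8394022 | T(17,14)=218400+16·6580=323680 | T(17,15)=6580+16·120=8500 | T(17,16)=120+16·1=136 | T(17,17)=1+16·0=1
i=18: T(18,12)=2185031420+17·156952432=4853222764 | T(18,13)=156952432+17·8394022=299650806 | T(18,14)=8394022+17·323680=13896582 | T(18,15)=323680+17·8500=468180 | T(18,16)=8500+17·136=10812 | T(18,17)=136+17·1=153
i=19: T(19,13)=4853222764+18·299650806=10246937272 | T(19,14)=299650806+18·13896582=549789282 | T(19,15)=13896582+18·468180=22323822 | T(19,16)=468180+18·10812=662796 | T(19,17)=10812+18·153=13566
i=20: T(20,14)=10246937272+19·549789282=20692933630 | T(20,15)=549789282+19·22323822=973941900 | T(20,16)=22323822+19·662796=34916946 | T(20,17)=662796+19·13566=920550
Read c(20,14) = 20692933630, c(20,15) = 973941900, c(20,16) = 34916946, c(20,17) = 920550.

20692933630, 973941900, 34916946, 920550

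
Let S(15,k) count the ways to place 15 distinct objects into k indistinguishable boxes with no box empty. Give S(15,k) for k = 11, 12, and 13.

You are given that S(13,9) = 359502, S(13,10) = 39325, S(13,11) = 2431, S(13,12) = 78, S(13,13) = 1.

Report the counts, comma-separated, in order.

i=14: T(14,10)=359502+10·39325=752752 | T(14,11)=39325+11·2431=66066 | T(14,12)=2431+12·78=3367 | T(14,13)=78+13·1=91
i=15: T(15,11)=752752+11·66066=1479478 | T(15,12)=66066+12·3367=106470 | T(15,13)=3367+13·91=4550
Read S(15,11) = 1479478, S(15,12) = 106470, S(15,13) = 4550.

1479478, 106470, 4550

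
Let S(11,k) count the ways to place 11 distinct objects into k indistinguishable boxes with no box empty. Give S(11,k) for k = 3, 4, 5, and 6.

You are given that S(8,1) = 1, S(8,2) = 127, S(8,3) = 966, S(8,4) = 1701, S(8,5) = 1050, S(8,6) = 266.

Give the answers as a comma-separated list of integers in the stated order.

28501, 145750, 246730, 179487

i=9: T(9,1)=0+1·1=1 | T(9,2)=1+2·127=255 | T(9,3)=127+3·966=3025 | T(9,4)=966+4·1701=7770 | T(9,5)=1701+5·1050=6951 | T(9,6)=1050+6·266=2646
i=10: T(10,2)=1+2·255=511 | T(10,3)=255+3·3025=9330 | T(10,4)=3025+4·7770=34105 | T(10,5)=7770+5·6951=42525 | T(10,6)=6951+6·2646=22827
i=11: T(11,3)=511+3·9330=28501 | T(11,4)=9330+4·34105=145750 | T(11,5)=34105+5·42525=246730 | T(11,6)=42525+6·22827=179487
Read S(11,3) = 28501, S(11,4) = 145750, S(11,5) = 246730, S(11,6) = 179487.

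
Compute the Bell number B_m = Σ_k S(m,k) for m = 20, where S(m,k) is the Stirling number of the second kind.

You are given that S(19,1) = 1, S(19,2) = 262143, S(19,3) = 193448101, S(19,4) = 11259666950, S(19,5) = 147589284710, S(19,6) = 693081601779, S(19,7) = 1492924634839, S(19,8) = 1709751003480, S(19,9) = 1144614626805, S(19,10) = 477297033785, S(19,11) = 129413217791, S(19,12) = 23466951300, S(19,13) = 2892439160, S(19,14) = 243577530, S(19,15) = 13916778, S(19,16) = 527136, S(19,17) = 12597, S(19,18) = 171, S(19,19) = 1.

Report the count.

r20: T_20,1=1×1+0=1; T_20,2=2×262143+1=524287; T_20,3=3×193448101+262143=580606446; T_20,4=4×11259666950+193448101=45232115901; T_20,5=5×147589284710+11259666950=749206090500; T_20,6=6×693081601779+147589284710=4306078895384; T_20,7=7×1492924634839+693081601779=11143554045652; T_20,8=8×1709751003480+1492924634839=15170932662679; T_20,9=9×1144614626805+1709751003480=12011282644725; T_20,10=10×477297033785+1144614626805=5917584964655; T_20,11=11×129413217791+477297033785=1900842429486; T_20,12=12×23466951300+129413217791=411016633391; T_20,13=13×2892439160+23466951300=61068660380; T_20,14=14×243577530+2892439160=6302524580; T_20,15=15×13916778+243577530=452329200; T_20,16=16×527136+13916778=22350954; T_20,17=17×12597+527136=741285; T_20,18=18×171+12597=15675; T_20,19=19×1+171=190; T_20,20=20×0+1=1
B_20 = ΣS(20,k) = 1+524287+580606446+45232115901+749206090500+4306078895384+11143554045652+15170932662679+12011282644725+5917584964655+1900842429486+411016633391+61068660380+6302524580+452329200+22350954+741285+15675+190+1 = 51724158235372

51724158235372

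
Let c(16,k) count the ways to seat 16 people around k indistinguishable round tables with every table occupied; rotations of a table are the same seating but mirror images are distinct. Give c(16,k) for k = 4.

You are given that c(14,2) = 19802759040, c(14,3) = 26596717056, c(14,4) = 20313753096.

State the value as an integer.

@15  (15,3):26596717056·14+19802759040→392156797824, (15,4):20313753096·14+26596717056→310989260400
@16  (16,4):310989260400·15+392156797824→5056995703824
Read c(16,4) = 5056995703824.

5056995703824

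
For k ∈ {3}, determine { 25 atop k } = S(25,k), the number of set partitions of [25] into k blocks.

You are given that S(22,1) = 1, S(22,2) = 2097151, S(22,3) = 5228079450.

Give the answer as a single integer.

row 23: T[23][1]=1·1+0=1  T[23][2]=2·2097151+1=4194303  T[23][3]=3·5228079450+2097151=15686335501
row 24: T[24][2]=2·4194303+1=8388607  T[24][3]=3·15686335501+4194303=47063200806
row 25: T[25][3]=3·47063200806+8388607=141197991025
Read S(25,3) = 141197991025.

141197991025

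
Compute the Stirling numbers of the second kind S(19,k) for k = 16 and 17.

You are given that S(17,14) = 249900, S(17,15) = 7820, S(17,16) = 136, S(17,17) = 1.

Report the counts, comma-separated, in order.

527136, 12597

[18] T[18,15]:15*7820+249900=367200 · T[18,16]:16*136+7820=9996 · T[18,17]:17*1+136=153
[19] T[19,16]:16*9996+367200=527136 · T[19,17]:17*153+9996=12597
Read S(19,16) = 527136, S(19,17) = 12597.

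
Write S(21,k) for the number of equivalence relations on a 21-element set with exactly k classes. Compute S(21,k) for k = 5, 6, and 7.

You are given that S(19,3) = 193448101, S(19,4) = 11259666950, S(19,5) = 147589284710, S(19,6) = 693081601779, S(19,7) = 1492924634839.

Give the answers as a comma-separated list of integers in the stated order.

3791262568401, 26585679462804, 82310957214948

r20: T_20,4=4×11259666950+193448101=45232115901; T_20,5=5×147589284710+11259666950=749206090500; T_20,6=6×693081601779+147589284710=4306078895384; T_20,7=7×1492924634839+693081601779=11143554045652
r21: T_21,5=5×749206090500+45232115901=3791262568401; T_21,6=6×4306078895384+749206090500=26585679462804; T_21,7=7×11143554045652+4306078895384=82310957214948
Read S(21,5) = 3791262568401, S(21,6) = 26585679462804, S(21,7) = 82310957214948.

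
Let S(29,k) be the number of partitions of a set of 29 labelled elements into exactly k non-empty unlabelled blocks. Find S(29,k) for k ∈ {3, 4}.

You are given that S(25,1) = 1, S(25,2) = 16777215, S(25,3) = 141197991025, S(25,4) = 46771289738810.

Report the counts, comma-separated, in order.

i=26: T(26,1)=0+1·1=1 | T(26,2)=1+2·16777215=33554431 | T(26,3)=16777215+3·141197991025=423610750290 | T(26,4)=141197991025+4·46771289738810=187226356946265
i=27: T(27,1)=0+1·1=1 | T(27,2)=1+2·33554431=67108863 | T(27,3)=33554431+3·423610750290=1270865805301 | T(27,4)=423610750290+4·187226356946265=749329038535350
i=28: T(28,2)=1+2·67108863=134217727 | T(28,3)=67108863+3·1270865805301=3812664524766 | T(28,4)=1270865805301+4·749329038535350=2998587019946701
i=29: T(29,3)=134217727+3·3812664524766=11438127792025 | T(29,4)=3812664524766+4·2998587019946701=11998160744311570
Read S(29,3) = 11438127792025, S(29,4) = 11998160744311570.

11438127792025, 11998160744311570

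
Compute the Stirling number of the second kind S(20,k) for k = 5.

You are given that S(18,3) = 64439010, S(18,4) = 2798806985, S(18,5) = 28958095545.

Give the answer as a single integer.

749206090500

row 19: T[19][4]=4·2798806985+64439010=11259666950  T[19][5]=5·28958095545+2798806985=147589284710
row 20: T[20][5]=5·147589284710+11259666950=749206090500
Read S(20,5) = 749206090500.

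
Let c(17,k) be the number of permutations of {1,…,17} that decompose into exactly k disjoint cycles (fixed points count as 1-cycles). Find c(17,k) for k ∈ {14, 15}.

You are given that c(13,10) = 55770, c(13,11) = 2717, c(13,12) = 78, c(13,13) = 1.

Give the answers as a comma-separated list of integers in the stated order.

[14] T[14,11]:13*2717+55770=91091 · T[14,12]:13*78+2717=3731 · T[14,13]:13*1+78=91 · T[14,14]:13*0+1=1
[15] T[15,12]:14*3731+91091=143325 · T[15,13]:14*91+3731=5005 · T[15,14]:14*1+91=105 · T[15,15]:14*0+1=1
[16] T[16,13]:15*5005+143325=218400 · T[16,14]:15*105+5005=6580 · T[16,15]:15*1+105=120
[17] T[17,14]:16*6580+218400=323680 · T[17,15]:16*120+6580=8500
Read c(17,14) = 323680, c(17,15) = 8500.

323680, 8500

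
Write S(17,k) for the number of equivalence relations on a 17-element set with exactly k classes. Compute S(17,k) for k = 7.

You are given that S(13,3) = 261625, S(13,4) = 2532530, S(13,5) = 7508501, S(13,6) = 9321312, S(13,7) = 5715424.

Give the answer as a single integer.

i=14: T(14,4)=261625+4·2532530=10391745 | T(14,5)=2532530+5·7508501=40075035 | T(14,6)=7508501+6·9321312=63436373 | T(14,7)=9321312+7·5715424=49329280
i=15: T(15,5)=10391745+5·40075035=210766920 | T(15,6)=40075035+6·63436373=420693273 | T(15,7)=63436373+7·49329280=408741333
i=16: T(16,6)=210766920+6·420693273=2734926558 | T(16,7)=420693273+7·408741333=3281882604
i=17: T(17,7)=2734926558+7·3281882604=25708104786
Read S(17,7) = 25708104786.

25708104786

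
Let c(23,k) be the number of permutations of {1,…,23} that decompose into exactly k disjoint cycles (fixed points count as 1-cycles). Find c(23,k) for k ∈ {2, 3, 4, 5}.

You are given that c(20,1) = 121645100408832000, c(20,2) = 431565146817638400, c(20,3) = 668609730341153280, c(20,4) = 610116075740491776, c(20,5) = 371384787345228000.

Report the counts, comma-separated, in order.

@21  (21,1):121645100408832000·20+0→2432902008176640000, (21,2):431565146817638400·20+121645100408832000→8752948036761600000, (21,3):668609730341153280·20+431565146817638400→13803759753640704000, (21,4):610116075740491776·20+668609730341153280→12870931245150988800, (21,5):371384787345228000·20+610116075740491776→8037811822645051776
@22  (22,1):2432902008176640000·21+0→51090942171709440000, (22,2):8752948036761600000·21+2432902008176640000→186244810780170240000, (22,3):13803759753640704000·21+8752948036761600000→298631902863216384000, (22,4):12870931245150988800·21+13803759753640704000→284093315901811468800, (22,5):8037811822645051776·21+12870931245150988800→181664979520697076096
@23  (23,2):186244810780170240000·22+51090942171709440000→4148476779335454720000, (23,3):298631902863216384000·22+186244810780170240000→6756146673770930688000, (23,4):284093315901811468800·22+298631902863216384000→6548684852703068697600, (23,5):181664979520697076096·22+284093315901811468800→4280722865357147142912
Read c(23,2) = 4148476779335454720000, c(23,3) = 6756146673770930688000, c(23,4) = 6548684852703068697600, c(23,5) = 4280722865357147142912.

4148476779335454720000, 6756146673770930688000, 6548684852703068697600, 4280722865357147142912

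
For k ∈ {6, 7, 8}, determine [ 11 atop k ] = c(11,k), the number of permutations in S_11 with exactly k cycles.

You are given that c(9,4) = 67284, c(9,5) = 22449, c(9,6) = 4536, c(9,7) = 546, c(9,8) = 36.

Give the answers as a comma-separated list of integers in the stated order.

902055, 157773, 18150

[10] T[10,5]:9*22449+67284=269325 · T[10,6]:9*4536+22449=63273 · T[10,7]:9*546+4536=9450 · T[10,8]:9*36+546=870
[11] T[11,6]:10*63273+269325=902055 · T[11,7]:10*9450+63273=157773 · T[11,8]:10*870+9450=18150
Read c(11,6) = 902055, c(11,7) = 157773, c(11,8) = 18150.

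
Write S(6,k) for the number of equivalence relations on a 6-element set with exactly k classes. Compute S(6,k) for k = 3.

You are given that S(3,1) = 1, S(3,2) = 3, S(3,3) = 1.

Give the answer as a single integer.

[4] T[4,1]:1*1+0=1 · T[4,2]:2*3+1=7 · T[4,3]:3*1+3=6
[5] T[5,2]:2*7+1=15 · T[5,3]:3*6+7=25
[6] T[6,3]:3*25+15=90
Read S(6,3) = 90.

90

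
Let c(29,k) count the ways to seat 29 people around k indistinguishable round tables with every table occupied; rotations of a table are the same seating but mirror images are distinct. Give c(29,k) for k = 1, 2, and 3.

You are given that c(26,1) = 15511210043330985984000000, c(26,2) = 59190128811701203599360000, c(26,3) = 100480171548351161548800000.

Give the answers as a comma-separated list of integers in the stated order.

304888344611713860501504000000, 1197348677077520393310044160000, 2105684281550279072336117760000

@27  (27,1):15511210043330985984000000·26+0→403291461126605635584000000, (27,2):59190128811701203599360000·26+15511210043330985984000000→1554454559147562279567360000, (27,3):100480171548351161548800000·26+59190128811701203599360000→2671674589068831403868160000
@28  (28,1):403291461126605635584000000·27+0→10888869450418352160768000000, (28,2):1554454559147562279567360000·27+403291461126605635584000000→42373564558110787183902720000, (28,3):2671674589068831403868160000·27+1554454559147562279567360000→73689668464006010184007680000
@29  (29,1):10888869450418352160768000000·28+0→304888344611713860501504000000, (29,2):42373564558110787183902720000·28+10888869450418352160768000000→1197348677077520393310044160000, (29,3):73689668464006010184007680000·28+42373564558110787183902720000→2105684281550279072336117760000
Read c(29,1) = 304888344611713860501504000000, c(29,2) = 1197348677077520393310044160000, c(29,3) = 2105684281550279072336117760000.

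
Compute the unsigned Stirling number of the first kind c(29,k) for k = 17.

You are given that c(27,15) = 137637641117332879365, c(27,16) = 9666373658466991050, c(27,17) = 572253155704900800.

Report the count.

1101911578045922391915

r28: T_28,16=27×9666373658466991050+137637641117332879365=398629729895941637715; T_28,17=27×572253155704900800+9666373658466991050=25117208862499312650
r29: T_29,17=28×25117208862499312650+398629729895941637715=1101911578045922391915
Read c(29,17) = 1101911578045922391915.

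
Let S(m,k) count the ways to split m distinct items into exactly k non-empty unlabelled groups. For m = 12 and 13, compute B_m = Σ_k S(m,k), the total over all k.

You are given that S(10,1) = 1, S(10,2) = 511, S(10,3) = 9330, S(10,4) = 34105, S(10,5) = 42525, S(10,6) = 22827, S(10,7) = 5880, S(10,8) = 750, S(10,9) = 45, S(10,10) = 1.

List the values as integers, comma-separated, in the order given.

r11: T_11,1=1×1+0=1; T_11,2=2×511+1=1023; T_11,3=3×9330+511=28501; T_11,4=4×34105+9330=145750; T_11,5=5×42525+34105=246730; T_11,6=6×22827+42525=179487; T_11,7=7×5880+22827=63987; T_11,8=8×750+5880=11880; T_11,9=9×45+750=1155; T_11,10=10×1+45=55; T_11,11=11×0+1=1
r12: T_12,1=1×1+0=1; T_12,2=2×1023+1=2047; T_12,3=3×28501+1023=86526; T_12,4=4×145750+28501=611501; T_12,5=5×246730+145750=1379400; T_12,6=6×179487+246730=1323652; T_12,7=7×63987+179487=627396; T_12,8=8×11880+63987=159027; T_12,9=9×1155+11880=22275; T_12,10=10×55+1155=1705; T_12,11=11×1+55=66; T_12,12=12×0+1=1
r13: T_13,1=1×1+0=1; T_13,2=2×2047+1=4095; T_13,3=3×86526+2047=261625; T_13,4=4×611501+86526=2532530; T_13,5=5×1379400+611501=7508501; T_13,6=6×1323652+1379400=9321312; T_13,7=7×627396+1323652=5715424; T_13,8=8×159027+627396=1899612; T_13,9=9×22275+159027=359502; T_13,10=10×1705+22275=39325; T_13,11=11×66+1705=2431; T_13,12=12×1+66=78; T_13,13=13×0+1=1
B_12 = ΣS(12,k) = 1+2047+86526+611501+1379400+1323652+627396+159027+22275+1705+66+1 = 4213597
B_13 = ΣS(13,k) = 1+4095+261625+2532530+7508501+9321312+5715424+1899612+359502+39325+2431+78+1 = 27644437

4213597, 27644437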